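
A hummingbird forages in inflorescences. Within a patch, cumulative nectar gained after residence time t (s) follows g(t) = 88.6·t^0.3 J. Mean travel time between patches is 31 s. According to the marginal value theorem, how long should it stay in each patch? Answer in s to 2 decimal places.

Maximise g(t)/(T+t): set derivative to zero → g'(t)(T+t) = g(t).
g'(t) = 0.3·88.6·t^-0.7. Setting 0.3·88.6·t^-0.7 = 88.6·t^0.3/(31+t) gives 0.3(31+t) = t, so 0.70·t = 0.3×31.
t* = 0.3×31/0.70 = 13.29 s.

13.29 s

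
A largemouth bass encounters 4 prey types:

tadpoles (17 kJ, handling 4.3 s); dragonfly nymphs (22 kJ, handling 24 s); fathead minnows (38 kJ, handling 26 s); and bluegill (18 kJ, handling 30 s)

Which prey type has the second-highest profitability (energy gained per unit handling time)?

In descending order of E/h:
tadpoles: 17/4.3 = 3.95 kJ/s
fathead minnows: 38/26 = 1.46 kJ/s
dragonfly nymphs: 22/24 = 0.917 kJ/s
bluegill: 18/30 = 0.6 kJ/s

fathead minnows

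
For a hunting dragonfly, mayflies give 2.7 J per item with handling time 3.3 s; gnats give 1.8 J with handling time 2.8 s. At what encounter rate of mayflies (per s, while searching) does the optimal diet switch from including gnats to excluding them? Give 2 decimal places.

1.11 per s

The zero-one rule: include gnats iff E₂/h₂ > λE₁/(1+λh₁). Equality gives the switch point.
λE₁h₂ = E₂ + λE₂h₁ ⇒ λ = E₂/(E₁h₂ − E₂h₁) = 1.8/(7.56 − 5.94) = 1.111 per s.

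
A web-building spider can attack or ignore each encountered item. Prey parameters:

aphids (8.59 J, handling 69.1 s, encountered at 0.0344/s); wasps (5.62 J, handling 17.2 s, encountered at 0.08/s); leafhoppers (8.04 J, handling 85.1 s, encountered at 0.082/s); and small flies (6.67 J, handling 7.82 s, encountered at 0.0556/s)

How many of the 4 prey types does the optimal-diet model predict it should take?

2

Profitabilities (E/h, J/s): small flies 0.853, wasps 0.327, aphids 0.124, leafhoppers 0.0945. Add prey in this order while the next type's profitability exceeds the intake rate on those already taken.
Rate on top 1: 0.2585. wasps: 0.327 > 0.2585 → include.
Rate on top 2: 0.2919. aphids: 0.124 < 0.2919 → exclude; stop.
Optimal diet: small flies, wasps — 2 of 4 types.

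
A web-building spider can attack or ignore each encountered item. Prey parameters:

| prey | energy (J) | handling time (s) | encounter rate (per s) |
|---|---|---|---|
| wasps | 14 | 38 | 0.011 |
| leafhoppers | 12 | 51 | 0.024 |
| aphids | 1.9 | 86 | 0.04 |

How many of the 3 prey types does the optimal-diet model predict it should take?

2

E/h in descending order: wasps 0.368, leafhoppers 0.235, aphids 0.0221 J/s. The optimal diet is the largest prefix of this list for which every included type satisfies E_i/h_i > R on the types above it.
Rate on top 1: 0.1086. leafhoppers: 0.235 > 0.1086 → include.
Rate on top 2: 0.1673. aphids: 0.0221 < 0.1673 → exclude; stop.
Optimal diet: wasps, leafhoppers — 2 of 3 types.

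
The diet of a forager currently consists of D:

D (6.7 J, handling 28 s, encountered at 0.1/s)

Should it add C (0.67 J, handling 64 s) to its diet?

On D alone, R = ΣλE/(1+Σλh) = 0.67/3.8 = 0.1763 J/s.
Profitability of C: 0.67/64 = 0.01047 J/s.
Since 0.01047 < R, time spent handling C is better spent searching.

No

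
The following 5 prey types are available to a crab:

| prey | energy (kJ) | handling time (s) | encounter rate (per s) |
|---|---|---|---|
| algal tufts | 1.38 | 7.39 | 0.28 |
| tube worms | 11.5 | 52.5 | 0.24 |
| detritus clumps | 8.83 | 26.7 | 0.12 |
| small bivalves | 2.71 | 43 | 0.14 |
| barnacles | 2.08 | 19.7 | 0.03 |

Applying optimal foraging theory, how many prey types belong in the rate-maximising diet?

1

E/h in descending order: detritus clumps 0.331, tube worms 0.219, algal tufts 0.187, barnacles 0.106, small bivalves 0.063 kJ/s. The optimal diet is the largest prefix of this list for which every included type satisfies E_i/h_i > R on the types above it.
Rate on top 1: 0.252. tube worms: 0.219 < 0.252 → exclude; stop.
Optimal diet: detritus clumps — 1 of 5 types.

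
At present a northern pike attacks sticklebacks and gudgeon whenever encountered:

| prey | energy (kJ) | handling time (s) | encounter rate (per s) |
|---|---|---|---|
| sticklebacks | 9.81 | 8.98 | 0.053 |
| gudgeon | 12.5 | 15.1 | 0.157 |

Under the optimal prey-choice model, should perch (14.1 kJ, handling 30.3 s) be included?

Intake rate on the current diet: R = (0.053×9.81 + 0.157×12.5) / (1 + 0.053×8.98 + 0.157×15.1) = 2.482/3.847 = 0.6454 kJ/s.
Profitability of perch: 14.1/30.3 = 0.4653 kJ/s.
0.4653 < 0.6454, so adding perch would lower the average — exclude it.

No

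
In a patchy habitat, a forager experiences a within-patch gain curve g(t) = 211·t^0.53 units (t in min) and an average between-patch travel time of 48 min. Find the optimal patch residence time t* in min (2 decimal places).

Optimal t* satisfies g'(t*) = g(t*)/(T + t*).
g'(t) = 0.53·211·t^-0.47. Setting 0.53·211·t^-0.47 = 211·t^0.53/(48+t) gives 0.53(48+t) = t, so 0.47·t = 0.53×48.
t* = 0.53×48/0.47 = 54.13 min.

54.13 min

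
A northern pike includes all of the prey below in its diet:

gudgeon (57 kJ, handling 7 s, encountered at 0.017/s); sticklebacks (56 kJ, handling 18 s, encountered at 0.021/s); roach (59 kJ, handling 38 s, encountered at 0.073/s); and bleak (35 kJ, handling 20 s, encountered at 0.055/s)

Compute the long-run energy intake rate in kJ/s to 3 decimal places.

1.560 kJ/s

R = (0.017×57 + 0.021×56 + 0.073×59 + 0.055×35) / (1 + 0.017×7 + 0.021×18 + 0.073×38 + 0.055×20) = 8.377/5.371 = 1.56 kJ/s.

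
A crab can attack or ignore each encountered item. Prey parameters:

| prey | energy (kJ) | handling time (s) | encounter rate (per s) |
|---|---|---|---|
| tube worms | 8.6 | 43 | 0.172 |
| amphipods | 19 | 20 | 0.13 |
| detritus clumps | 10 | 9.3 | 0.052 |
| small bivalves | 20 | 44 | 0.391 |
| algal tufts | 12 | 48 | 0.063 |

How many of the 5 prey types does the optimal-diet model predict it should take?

Profitabilities (E/h, kJ/s): detritus clumps 1.08, amphipods 0.95, small bivalves 0.455, algal tufts 0.25, tube worms 0.2. Add prey in this order while the next type's profitability exceeds the intake rate on those already taken.
Rate on top 1: 0.3505. amphipods: 0.95 > 0.3505 → include.
Rate on top 2: 0.7322. small bivalves: 0.455 < 0.7322 → exclude; stop.
Optimal diet: detritus clumps, amphipods — 2 of 5 types.

2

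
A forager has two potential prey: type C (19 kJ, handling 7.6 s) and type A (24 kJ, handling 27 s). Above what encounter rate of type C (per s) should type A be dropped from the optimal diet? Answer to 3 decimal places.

At the threshold, the rate on type C alone equals the profitability of type A: λ·19/(1 + λ·7.6) = 24/27 = 0.8889.
Rearranging, λ(19 − 0.8889×7.6) = 0.8889, so λ = 0.8889/12.24 = 0.0726 per s.

0.073 per s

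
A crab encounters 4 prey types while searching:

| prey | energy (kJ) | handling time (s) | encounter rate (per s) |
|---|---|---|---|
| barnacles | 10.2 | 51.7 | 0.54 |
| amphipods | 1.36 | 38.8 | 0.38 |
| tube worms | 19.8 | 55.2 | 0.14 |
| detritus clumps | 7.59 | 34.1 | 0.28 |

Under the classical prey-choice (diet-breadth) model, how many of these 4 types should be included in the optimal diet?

E/h in descending order: tube worms 0.359, detritus clumps 0.223, barnacles 0.197, amphipods 0.0351 kJ/s. The optimal diet is the largest prefix of this list for which every included type satisfies E_i/h_i > R on the types above it.
Rate on top 1: 0.3176. detritus clumps: 0.223 < 0.3176 → exclude; stop.
Optimal diet: tube worms — 1 of 4 types.

1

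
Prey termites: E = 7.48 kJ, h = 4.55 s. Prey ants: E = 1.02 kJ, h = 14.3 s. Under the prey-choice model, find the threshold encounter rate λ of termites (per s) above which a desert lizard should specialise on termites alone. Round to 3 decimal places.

0.010 per s

At the threshold, the rate on termites alone equals the profitability of ants: λ·7.48/(1 + λ·4.55) = 1.02/14.3 = 0.07133.
Rearranging, λ(7.48 − 0.07133×4.55) = 0.07133, so λ = 0.07133/7.155 = 0.009968 per s.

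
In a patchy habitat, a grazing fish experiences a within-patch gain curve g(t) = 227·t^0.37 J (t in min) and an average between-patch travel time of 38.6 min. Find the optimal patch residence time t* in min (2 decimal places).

Maximise g(t)/(T+t): set derivative to zero → g'(t)(T+t) = g(t).
g'(t) = 0.37·227·t^-0.63. Setting 0.37·227·t^-0.63 = 227·t^0.37/(38.6+t) gives 0.37(38.6+t) = t, so 0.63·t = 0.37×38.6.
t* = 0.37×38.6/0.63 = 22.67 min.

22.67 min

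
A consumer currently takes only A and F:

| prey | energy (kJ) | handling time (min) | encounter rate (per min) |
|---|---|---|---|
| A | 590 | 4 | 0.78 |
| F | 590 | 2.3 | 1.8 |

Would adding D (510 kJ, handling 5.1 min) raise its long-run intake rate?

No

Intake rate on the current diet: R = (0.78×590 + 1.8×590) / (1 + 0.78×4 + 1.8×2.3) = 1522/8.26 = 184.3 kJ/min.
Profitability of D: 510/5.1 = 100 kJ/min.
Since 100 < R, time spent handling D is better spent searching.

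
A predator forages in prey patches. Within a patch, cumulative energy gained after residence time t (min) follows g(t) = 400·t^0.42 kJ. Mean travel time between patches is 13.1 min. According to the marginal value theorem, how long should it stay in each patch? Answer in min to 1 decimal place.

9.5 min

Optimal t* satisfies g'(t*) = g(t*)/(T + t*).
g'(t) = 0.42·400·t^-0.58. Setting 0.42·400·t^-0.58 = 400·t^0.42/(13.1+t) gives 0.42(13.1+t) = t, so 0.58·t = 0.42×13.1.
t* = 0.42×13.1/0.58 = 9.486 min.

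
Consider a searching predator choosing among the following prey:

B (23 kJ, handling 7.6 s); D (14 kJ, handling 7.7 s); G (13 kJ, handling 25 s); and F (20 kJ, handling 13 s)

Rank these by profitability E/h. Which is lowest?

Profitability E/h (kJ/s): B = 23/7.6 = 3.03, D = 14/7.7 = 1.82, G = 13/25 = 0.52, F = 20/13 = 1.54.
Ranked: B > D > F > G.

G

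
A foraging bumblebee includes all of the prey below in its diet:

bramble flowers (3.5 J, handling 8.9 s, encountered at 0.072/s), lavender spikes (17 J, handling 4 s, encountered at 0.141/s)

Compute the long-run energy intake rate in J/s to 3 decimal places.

R = Σλ_iE_i / (1 + Σλ_ih_i)
Numerator: 0.072×3.5 + 0.141×17 = 2.649
Denominator: 1 + 0.072×8.9 + 0.141×4 = 2.205
R = 2.649/2.205 = 1.201 J/s

1.201 J/s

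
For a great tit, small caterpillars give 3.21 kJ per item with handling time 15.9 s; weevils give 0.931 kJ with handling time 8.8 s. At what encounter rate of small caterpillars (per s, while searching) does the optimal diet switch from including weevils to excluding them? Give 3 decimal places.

0.069 per s

The zero-one rule: include weevils iff E₂/h₂ > λE₁/(1+λh₁). Equality gives the switch point.
λE₁h₂ = E₂ + λE₂h₁ ⇒ λ = E₂/(E₁h₂ − E₂h₁) = 0.931/(28.25 − 14.8) = 0.06924 per s.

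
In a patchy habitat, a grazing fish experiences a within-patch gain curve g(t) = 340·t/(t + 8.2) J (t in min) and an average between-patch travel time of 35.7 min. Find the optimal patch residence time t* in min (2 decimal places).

Optimal t* satisfies g'(t*) = g(t*)/(T + t*).
g'(t) = 340·8.2/(t + 8.2)². Setting 340·8.2/(t+8.2)² = 340t/[(t+8.2)(35.7+t)] gives 8.2(35.7+t) = t(t+8.2), so t² = 8.2×35.7 = 292.7.
t* = √292.7 = 17.11 min.

17.11 min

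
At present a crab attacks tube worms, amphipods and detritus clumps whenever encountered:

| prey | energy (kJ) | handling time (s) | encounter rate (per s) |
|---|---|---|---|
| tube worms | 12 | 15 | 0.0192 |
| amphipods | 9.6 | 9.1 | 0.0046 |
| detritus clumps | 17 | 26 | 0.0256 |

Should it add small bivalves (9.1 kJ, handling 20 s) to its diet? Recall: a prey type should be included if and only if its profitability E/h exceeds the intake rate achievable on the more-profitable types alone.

Yes

On tube worms, amphipods and detritus clumps alone, R = ΣλE/(1+Σλh) = 0.7098/1.995 = 0.3557 kJ/s.
small bivalves: E/h = 9.1/20 = 0.455 kJ/s.
0.455 > 0.3557, so adding small bivalves raises the average — include it.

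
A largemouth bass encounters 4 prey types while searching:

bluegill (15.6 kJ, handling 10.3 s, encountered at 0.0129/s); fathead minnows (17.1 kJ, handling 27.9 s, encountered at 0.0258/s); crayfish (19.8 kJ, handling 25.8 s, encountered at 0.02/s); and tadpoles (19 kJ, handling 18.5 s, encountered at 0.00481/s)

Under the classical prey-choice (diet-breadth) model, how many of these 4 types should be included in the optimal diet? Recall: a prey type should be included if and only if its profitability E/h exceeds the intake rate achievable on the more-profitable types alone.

E/h in descending order: bluegill 1.51, tadpoles 1.03, crayfish 0.767, fathead minnows 0.613 kJ/s. The optimal diet is the largest prefix of this list for which every included type satisfies E_i/h_i > R on the types above it.
Rate on top 1: 0.1776. tadpoles: 1.03 > 0.1776 → include.
Rate on top 2: 0.2395. crayfish: 0.767 > 0.2395 → include.
Rate on top 3: 0.3963. fathead minnows: 0.613 > 0.3963 → include.
Optimal diet: bluegill, tadpoles, crayfish, fathead minnows — 4 of 4 types.

4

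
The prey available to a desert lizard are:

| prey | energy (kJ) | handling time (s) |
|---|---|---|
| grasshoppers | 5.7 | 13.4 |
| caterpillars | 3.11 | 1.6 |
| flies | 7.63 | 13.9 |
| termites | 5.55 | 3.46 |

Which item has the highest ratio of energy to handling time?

caterpillars

In descending order of E/h:
caterpillars: 3.11/1.6 = 1.94 kJ/s
termites: 5.55/3.46 = 1.6 kJ/s
flies: 7.63/13.9 = 0.549 kJ/s
grasshoppers: 5.7/13.4 = 0.425 kJ/s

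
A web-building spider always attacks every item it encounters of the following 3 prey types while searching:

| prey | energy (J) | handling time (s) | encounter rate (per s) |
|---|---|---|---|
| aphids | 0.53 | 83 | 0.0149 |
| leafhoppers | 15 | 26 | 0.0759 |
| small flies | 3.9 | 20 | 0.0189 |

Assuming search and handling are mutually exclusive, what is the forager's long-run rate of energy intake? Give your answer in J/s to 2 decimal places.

R = (0.0149×0.53 + 0.0759×15 + 0.0189×3.9) / (1 + 0.0149×83 + 0.0759×26 + 0.0189×20) = 1.22/4.588 = 0.2659 J/s.

0.27 J/s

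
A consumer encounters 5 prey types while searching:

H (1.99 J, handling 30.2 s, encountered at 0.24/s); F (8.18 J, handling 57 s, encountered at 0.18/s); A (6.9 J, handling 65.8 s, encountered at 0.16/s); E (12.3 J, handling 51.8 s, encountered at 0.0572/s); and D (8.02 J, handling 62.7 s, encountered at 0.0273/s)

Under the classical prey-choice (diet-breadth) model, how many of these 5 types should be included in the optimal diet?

Rank by E/h (J/s): E 0.237, F 0.144, D 0.128, A 0.105, H 0.0659. Include each in turn until the next type's E/h falls below the running intake rate.
Rate on top 1: 0.1775. F: 0.144 < 0.1775 → exclude; stop.
Optimal diet: E — 1 of 5 types.

1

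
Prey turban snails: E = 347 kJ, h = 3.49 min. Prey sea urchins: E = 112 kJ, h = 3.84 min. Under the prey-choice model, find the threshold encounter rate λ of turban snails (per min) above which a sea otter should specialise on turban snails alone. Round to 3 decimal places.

0.119 per min

At the threshold, the rate on turban snails alone equals the profitability of sea urchins: λ·347/(1 + λ·3.49) = 112/3.84 = 29.17.
Rearranging, λ(347 − 29.17×3.49) = 29.17, so λ = 29.17/245.2 = 0.1189 per min.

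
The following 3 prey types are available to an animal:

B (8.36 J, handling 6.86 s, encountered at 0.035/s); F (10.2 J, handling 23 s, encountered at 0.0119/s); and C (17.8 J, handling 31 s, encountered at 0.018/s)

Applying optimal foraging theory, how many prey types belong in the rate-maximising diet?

Profitabilities (E/h, J/s): B 1.22, C 0.574, F 0.443. Add prey in this order while the next type's profitability exceeds the intake rate on those already taken.
Rate on top 1: 0.2359. C: 0.574 > 0.2359 → include.
Rate on top 2: 0.3409. F: 0.443 > 0.3409 → include.
Optimal diet: B, C, F — 3 of 3 types.

3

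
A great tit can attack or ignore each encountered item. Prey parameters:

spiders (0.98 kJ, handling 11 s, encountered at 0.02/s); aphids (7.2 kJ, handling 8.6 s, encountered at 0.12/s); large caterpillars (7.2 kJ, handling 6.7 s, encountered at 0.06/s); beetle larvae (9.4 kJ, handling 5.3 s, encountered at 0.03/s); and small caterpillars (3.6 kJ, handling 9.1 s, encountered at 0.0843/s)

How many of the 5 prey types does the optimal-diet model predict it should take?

Rank by E/h (kJ/s): beetle larvae 1.77, large caterpillars 1.07, aphids 0.837, small caterpillars 0.396, spiders 0.0891. Include each in turn until the next type's E/h falls below the running intake rate.
Rate on top 1: 0.2433. large caterpillars: 1.07 > 0.2433 → include.
Rate on top 2: 0.4574. aphids: 0.837 > 0.4574 → include.
Rate on top 3: 0.6086. small caterpillars: 0.396 < 0.6086 → exclude; stop.
Optimal diet: beetle larvae, large caterpillars, aphids — 3 of 5 types.

3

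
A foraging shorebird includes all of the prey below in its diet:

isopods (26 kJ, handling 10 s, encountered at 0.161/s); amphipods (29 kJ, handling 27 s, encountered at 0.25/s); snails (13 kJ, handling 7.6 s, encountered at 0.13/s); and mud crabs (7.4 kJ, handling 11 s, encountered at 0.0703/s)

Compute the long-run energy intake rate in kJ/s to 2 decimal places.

R = Σλ_iE_i / (1 + Σλ_ih_i)
Numerator: 0.161×26 + 0.25×29 + 0.13×13 + 0.0703×7.4 = 13.65
Denominator: 1 + 0.161×10 + 0.25×27 + 0.13×7.6 + 0.0703×11 = 11.12
R = 13.65/11.12 = 1.227 kJ/s

1.23 kJ/s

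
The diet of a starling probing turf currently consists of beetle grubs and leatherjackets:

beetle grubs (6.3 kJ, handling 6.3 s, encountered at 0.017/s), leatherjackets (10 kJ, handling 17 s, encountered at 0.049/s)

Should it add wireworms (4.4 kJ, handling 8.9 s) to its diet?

Yes

Intake rate on the current diet: R = (0.017×6.3 + 0.049×10) / (1 + 0.017×6.3 + 0.049×17) = 0.5971/1.94 = 0.3078 kJ/s.
wireworms: E/h = 4.4/8.9 = 0.4944 kJ/s.
0.4944 > 0.3078, so adding wireworms raises the average — include it.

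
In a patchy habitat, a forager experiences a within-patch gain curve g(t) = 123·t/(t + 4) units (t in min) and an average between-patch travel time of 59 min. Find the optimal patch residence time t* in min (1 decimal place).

By the marginal value theorem, leave when the instantaneous gain rate g'(t) equals the habitat-wide average g(t)/(T + t).
g'(t) = 123·4/(t + 4)². Setting 123·4/(t+4)² = 123t/[(t+4)(59+t)] gives 4(59+t) = t(t+4), so t² = 4×59 = 236.
t* = √236 = 15.36 min.

15.4 min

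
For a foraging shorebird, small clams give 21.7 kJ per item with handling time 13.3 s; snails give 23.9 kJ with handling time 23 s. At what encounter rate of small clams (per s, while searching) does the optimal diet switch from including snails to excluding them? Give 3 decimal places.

At the threshold, the rate on small clams alone equals the profitability of snails: λ·21.7/(1 + λ·13.3) = 23.9/23 = 1.039.
Rearranging, λ(21.7 − 1.039×13.3) = 1.039, so λ = 1.039/7.88 = 0.1319 per s.

0.132 per s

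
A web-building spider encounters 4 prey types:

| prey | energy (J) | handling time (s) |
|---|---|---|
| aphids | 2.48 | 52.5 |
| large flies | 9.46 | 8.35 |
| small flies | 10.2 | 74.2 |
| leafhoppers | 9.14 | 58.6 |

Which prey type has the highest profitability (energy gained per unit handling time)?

large flies

Profitability E/h (J/s): aphids = 2.48/52.5 = 0.0472, large flies = 9.46/8.35 = 1.13, small flies = 10.2/74.2 = 0.137, leafhoppers = 9.14/58.6 = 0.156.
Ranked: large flies > leafhoppers > small flies > aphids.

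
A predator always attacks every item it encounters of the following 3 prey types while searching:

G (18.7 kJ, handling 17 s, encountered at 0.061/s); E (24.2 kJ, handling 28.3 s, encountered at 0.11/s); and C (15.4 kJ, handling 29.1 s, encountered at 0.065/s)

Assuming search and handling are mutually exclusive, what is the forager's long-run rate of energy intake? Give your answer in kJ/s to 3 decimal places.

0.682 kJ/s

R = Σλ_iE_i / (1 + Σλ_ih_i)
Numerator: 0.061×18.7 + 0.11×24.2 + 0.065×15.4 = 4.804
Denominator: 1 + 0.061×17 + 0.11×28.3 + 0.065×29.1 = 7.042
R = 4.804/7.042 = 0.6822 kJ/s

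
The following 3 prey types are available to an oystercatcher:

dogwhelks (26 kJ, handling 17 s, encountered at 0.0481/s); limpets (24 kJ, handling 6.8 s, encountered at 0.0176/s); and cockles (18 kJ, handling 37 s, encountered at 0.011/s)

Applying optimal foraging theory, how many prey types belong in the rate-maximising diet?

Profitabilities (E/h, kJ/s): limpets 3.53, dogwhelks 1.53, cockles 0.486. Add prey in this order while the next type's profitability exceeds the intake rate on those already taken.
Rate on top 1: 0.3773. dogwhelks: 1.53 > 0.3773 → include.
Rate on top 2: 0.8635. cockles: 0.486 < 0.8635 → exclude; stop.
Optimal diet: limpets, dogwhelks — 2 of 3 types.

2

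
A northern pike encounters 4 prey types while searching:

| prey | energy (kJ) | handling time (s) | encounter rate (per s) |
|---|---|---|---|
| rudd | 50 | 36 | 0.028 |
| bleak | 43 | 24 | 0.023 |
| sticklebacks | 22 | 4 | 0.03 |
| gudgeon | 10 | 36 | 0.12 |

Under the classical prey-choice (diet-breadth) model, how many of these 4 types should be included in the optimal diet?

3

Rank by E/h (kJ/s): sticklebacks 5.5, bleak 1.79, rudd 1.39, gudgeon 0.278. Include each in turn until the next type's E/h falls below the running intake rate.
Rate on top 1: 0.5893. bleak: 1.79 > 0.5893 → include.
Rate on top 2: 0.9862. rudd: 1.39 > 0.9862 → include.
Rate on top 3: 1.138. gudgeon: 0.278 < 1.138 → exclude; stop.
Optimal diet: sticklebacks, bleak, rudd — 3 of 4 types.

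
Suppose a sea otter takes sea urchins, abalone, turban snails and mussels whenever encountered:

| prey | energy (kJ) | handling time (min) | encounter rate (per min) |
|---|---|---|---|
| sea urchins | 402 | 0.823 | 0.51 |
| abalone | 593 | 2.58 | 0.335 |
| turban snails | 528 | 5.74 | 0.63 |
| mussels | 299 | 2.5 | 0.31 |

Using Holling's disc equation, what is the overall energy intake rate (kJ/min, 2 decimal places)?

Energy encountered per unit search time: 0.51×402 + 0.335×593 + 0.63×528 + 0.31×299 = 829 kJ/min.
Handling time per unit search time: 0.51×0.823 + 0.335×2.58 + 0.63×5.74 + 0.31×2.5 = 5.675.
Rate = 829/(1 + 5.675) = 124.2 kJ/min.

124.19 kJ/min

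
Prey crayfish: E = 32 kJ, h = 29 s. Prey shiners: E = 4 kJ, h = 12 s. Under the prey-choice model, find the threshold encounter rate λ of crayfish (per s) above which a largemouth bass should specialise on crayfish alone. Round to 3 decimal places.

0.015 per s

At the threshold, the rate on crayfish alone equals the profitability of shiners: λ·32/(1 + λ·29) = 4/12 = 0.3333.
Rearranging, λ(32 − 0.3333×29) = 0.3333, so λ = 0.3333/22.33 = 0.01493 per s.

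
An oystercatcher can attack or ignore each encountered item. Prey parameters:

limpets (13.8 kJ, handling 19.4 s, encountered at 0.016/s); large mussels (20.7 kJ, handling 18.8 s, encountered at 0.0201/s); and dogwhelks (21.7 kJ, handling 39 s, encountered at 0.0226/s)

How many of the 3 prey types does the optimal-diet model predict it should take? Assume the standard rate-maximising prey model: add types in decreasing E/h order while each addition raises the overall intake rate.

Rank by E/h (kJ/s): large mussels 1.1, limpets 0.711, dogwhelks 0.556. Include each in turn until the next type's E/h falls below the running intake rate.
Rate on top 1: 0.302. limpets: 0.711 > 0.302 → include.
Rate on top 2: 0.3772. dogwhelks: 0.556 > 0.3772 → include.
Optimal diet: large mussels, limpets, dogwhelks — 3 of 3 types.

3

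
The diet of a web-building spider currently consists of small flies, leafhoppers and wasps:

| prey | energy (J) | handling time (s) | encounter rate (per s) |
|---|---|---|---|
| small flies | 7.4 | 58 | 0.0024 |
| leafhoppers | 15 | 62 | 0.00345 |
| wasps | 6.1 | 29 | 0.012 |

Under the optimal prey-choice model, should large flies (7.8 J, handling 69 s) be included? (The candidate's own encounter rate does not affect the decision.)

Yes

On small flies, leafhoppers and wasps alone, R = ΣλE/(1+Σλh) = 0.1427/1.701 = 0.08389 J/s.
large flies: E/h = 7.8/69 = 0.113 J/s.
0.113 > 0.08389, so adding large flies raises the average — include it.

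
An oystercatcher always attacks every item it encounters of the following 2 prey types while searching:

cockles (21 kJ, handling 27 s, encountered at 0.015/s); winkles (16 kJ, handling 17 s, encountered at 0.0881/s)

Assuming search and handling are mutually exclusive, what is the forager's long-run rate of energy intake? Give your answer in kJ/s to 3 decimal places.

R = Σλ_iE_i / (1 + Σλ_ih_i)
Numerator: 0.015×21 + 0.0881×16 = 1.725
Denominator: 1 + 0.015×27 + 0.0881×17 = 2.903
R = 1.725/2.903 = 0.5941 kJ/s

0.594 kJ/s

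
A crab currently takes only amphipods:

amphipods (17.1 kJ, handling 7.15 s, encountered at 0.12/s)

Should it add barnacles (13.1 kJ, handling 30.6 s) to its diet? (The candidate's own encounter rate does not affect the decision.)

No

Intake rate on the current diet: R = (0.12×17.1) / (1 + 0.12×7.15) = 2.052/1.858 = 1.104 kJ/s.
barnacles: E/h = 13.1/30.6 = 0.4281 kJ/s.
0.4281 < 1.104, so adding barnacles would lower the average — exclude it.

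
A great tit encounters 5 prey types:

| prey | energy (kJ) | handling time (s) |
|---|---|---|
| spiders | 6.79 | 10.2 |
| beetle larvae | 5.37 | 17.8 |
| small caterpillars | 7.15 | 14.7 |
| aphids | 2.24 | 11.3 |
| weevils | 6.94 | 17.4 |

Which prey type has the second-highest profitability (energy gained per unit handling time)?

small caterpillars

In descending order of E/h:
spiders: 6.79/10.2 = 0.666 kJ/s
small caterpillars: 7.15/14.7 = 0.486 kJ/s
weevils: 6.94/17.4 = 0.399 kJ/s
beetle larvae: 5.37/17.8 = 0.302 kJ/s
aphids: 2.24/11.3 = 0.198 kJ/s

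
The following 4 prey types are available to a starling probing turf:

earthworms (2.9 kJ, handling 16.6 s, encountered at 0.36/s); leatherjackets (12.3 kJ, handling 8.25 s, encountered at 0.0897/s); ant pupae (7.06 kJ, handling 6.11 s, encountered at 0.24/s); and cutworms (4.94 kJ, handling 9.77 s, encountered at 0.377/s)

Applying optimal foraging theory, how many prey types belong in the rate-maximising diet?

Profitabilities (E/h, kJ/s): leatherjackets 1.49, ant pupae 1.16, cutworms 0.506, earthworms 0.175. Add prey in this order while the next type's profitability exceeds the intake rate on those already taken.
Rate on top 1: 0.6341. ant pupae: 1.16 > 0.6341 → include.
Rate on top 2: 0.8725. cutworms: 0.506 < 0.8725 → exclude; stop.
Optimal diet: leatherjackets, ant pupae — 2 of 4 types.

2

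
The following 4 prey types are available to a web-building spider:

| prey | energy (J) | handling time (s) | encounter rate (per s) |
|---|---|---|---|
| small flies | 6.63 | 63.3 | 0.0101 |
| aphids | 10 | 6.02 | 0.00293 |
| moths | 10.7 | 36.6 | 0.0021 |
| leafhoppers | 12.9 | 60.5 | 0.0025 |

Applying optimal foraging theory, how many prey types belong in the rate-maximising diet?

Profitabilities (E/h, J/s): aphids 1.66, moths 0.292, leafhoppers 0.213, small flies 0.105. Add prey in this order while the next type's profitability exceeds the intake rate on those already taken.
Rate on top 1: 0.02879. moths: 0.292 > 0.02879 → include.
Rate on top 2: 0.0473. leafhoppers: 0.213 > 0.0473 → include.
Rate on top 3: 0.06745. small flies: 0.105 > 0.06745 → include.
Optimal diet: aphids, moths, leafhoppers, small flies — 4 of 4 types.

4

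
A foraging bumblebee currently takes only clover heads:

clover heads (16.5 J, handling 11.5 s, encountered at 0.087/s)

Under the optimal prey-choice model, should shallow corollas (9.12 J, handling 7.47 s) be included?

Current rate: (0.087×16.5)/(1 + 0.087×11.5) = 0.7176 J/s.
Profitability of shallow corollas: 9.12/7.47 = 1.221 J/s.
1.221 > 0.7176, so adding shallow corollas raises the average — include it.

Yes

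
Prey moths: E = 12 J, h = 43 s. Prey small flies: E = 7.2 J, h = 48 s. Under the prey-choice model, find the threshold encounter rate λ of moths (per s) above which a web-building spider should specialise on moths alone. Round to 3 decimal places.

0.027 per s

Drop small flies once their profitability E₂/h₂ falls below the rate achievable on moths alone: E₂/h₂ = λE₁/(1 + λh₁).
Solve for λ: λE₁h₂ = E₂(1 + λh₁) → λ(E₁h₂ − E₂h₁) = E₂ → λ = E₂/(E₁h₂ − E₂h₁).
λ = 7.2/(12×48 − 7.2×43) = 7.2/266.4 = 0.02703 per s.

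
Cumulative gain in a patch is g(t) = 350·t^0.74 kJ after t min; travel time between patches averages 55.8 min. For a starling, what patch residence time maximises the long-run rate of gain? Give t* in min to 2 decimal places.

158.82 min

Maximise g(t)/(T+t): set derivative to zero → g'(t)(T+t) = g(t).
g'(t) = 0.74·350·t^-0.26. Setting 0.74·350·t^-0.26 = 350·t^0.74/(55.8+t) gives 0.74(55.8+t) = t, so 0.26·t = 0.74×55.8.
t* = 0.74×55.8/0.26 = 158.8 min.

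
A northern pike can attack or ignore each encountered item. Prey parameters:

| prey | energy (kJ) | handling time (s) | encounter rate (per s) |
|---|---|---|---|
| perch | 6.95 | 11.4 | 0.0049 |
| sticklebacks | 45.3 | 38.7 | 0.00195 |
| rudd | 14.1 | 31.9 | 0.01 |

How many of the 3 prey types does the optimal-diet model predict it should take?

3

Profitabilities (E/h, kJ/s): sticklebacks 1.17, perch 0.61, rudd 0.442. Add prey in this order while the next type's profitability exceeds the intake rate on those already taken.
Rate on top 1: 0.08214. perch: 0.61 > 0.08214 → include.
Rate on top 2: 0.1082. rudd: 0.442 > 0.1082 → include.
Optimal diet: sticklebacks, perch, rudd — 3 of 3 types.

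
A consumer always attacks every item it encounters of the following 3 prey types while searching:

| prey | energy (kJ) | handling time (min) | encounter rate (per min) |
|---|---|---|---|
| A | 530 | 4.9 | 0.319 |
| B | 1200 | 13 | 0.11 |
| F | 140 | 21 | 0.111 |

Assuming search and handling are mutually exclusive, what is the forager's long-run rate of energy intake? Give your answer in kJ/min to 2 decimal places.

50.06 kJ/min

R = (0.319×530 + 0.11×1200 + 0.111×140) / (1 + 0.319×4.9 + 0.11×13 + 0.111×21) = 316.6/6.324 = 50.06 kJ/min.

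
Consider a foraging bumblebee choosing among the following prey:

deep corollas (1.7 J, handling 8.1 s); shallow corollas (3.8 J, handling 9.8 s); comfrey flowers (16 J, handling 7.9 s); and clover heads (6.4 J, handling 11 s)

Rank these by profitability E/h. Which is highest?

comfrey flowers

Profitability E/h (J/s): deep corollas = 1.7/8.1 = 0.21, shallow corollas = 3.8/9.8 = 0.388, comfrey flowers = 16/7.9 = 2.03, clover heads = 6.4/11 = 0.582.
Ranked: comfrey flowers > clover heads > shallow corollas > deep corollas.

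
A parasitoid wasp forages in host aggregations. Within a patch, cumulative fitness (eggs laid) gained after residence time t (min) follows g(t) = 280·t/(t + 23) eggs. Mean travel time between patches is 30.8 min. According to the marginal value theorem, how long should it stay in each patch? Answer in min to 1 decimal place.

Maximise g(t)/(T+t): set derivative to zero → g'(t)(T+t) = g(t).
g'(t) = 280·23/(t + 23)². Setting 280·23/(t+23)² = 280t/[(t+23)(30.8+t)] gives 23(30.8+t) = t(t+23), so t² = 23×30.8 = 708.4.
t* = √708.4 = 26.62 min.

26.6 min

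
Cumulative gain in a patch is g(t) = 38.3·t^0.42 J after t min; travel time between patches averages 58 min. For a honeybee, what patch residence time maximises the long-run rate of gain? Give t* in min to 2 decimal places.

By the marginal value theorem, leave when the instantaneous gain rate g'(t) equals the habitat-wide average g(t)/(T + t).
g'(t) = 0.42·38.3·t^-0.58. Setting 0.42·38.3·t^-0.58 = 38.3·t^0.42/(58+t) gives 0.42(58+t) = t, so 0.58·t = 0.42×58.
t* = 0.42×58/0.58 = 42 min.

42.00 min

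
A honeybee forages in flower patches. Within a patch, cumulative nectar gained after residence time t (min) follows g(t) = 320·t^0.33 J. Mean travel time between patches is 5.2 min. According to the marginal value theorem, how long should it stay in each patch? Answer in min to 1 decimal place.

By the marginal value theorem, leave when the instantaneous gain rate g'(t) equals the habitat-wide average g(t)/(T + t).
g'(t) = 0.33·320·t^-0.67. Setting 0.33·320·t^-0.67 = 320·t^0.33/(5.2+t) gives 0.33(5.2+t) = t, so 0.67·t = 0.33×5.2.
t* = 0.33×5.2/0.67 = 2.561 min.

2.6 min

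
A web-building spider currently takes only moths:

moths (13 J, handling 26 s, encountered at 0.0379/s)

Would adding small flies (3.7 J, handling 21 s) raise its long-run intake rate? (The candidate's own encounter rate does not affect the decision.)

No

Current rate: (0.0379×13)/(1 + 0.0379×26) = 0.2482 J/s.
Profitability of small flies: 3.7/21 = 0.1762 J/s.
0.1762 < 0.2482, so adding small flies would lower the average — exclude it.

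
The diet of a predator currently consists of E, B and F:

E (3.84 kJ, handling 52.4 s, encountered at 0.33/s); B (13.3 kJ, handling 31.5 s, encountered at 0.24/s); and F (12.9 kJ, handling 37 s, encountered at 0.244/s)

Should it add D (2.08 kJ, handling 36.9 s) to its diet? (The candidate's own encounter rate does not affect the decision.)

Intake rate on the current diet: R = (0.33×3.84 + 0.24×13.3 + 0.244×12.9) / (1 + 0.33×52.4 + 0.24×31.5 + 0.244×37) = 7.607/34.88 = 0.2181 kJ/s.
D: E/h = 2.08/36.9 = 0.05637 kJ/s.
0.05637 < 0.2181, so adding D would lower the average — exclude it.

No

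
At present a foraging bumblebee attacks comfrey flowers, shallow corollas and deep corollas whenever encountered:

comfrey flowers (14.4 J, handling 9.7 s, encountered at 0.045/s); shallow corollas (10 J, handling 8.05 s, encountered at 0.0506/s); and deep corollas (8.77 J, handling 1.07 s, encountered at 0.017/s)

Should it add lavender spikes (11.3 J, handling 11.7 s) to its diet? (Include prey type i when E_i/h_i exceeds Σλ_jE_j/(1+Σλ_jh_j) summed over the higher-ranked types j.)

Intake rate on the current diet: R = (0.045×14.4 + 0.0506×10 + 0.017×8.77) / (1 + 0.045×9.7 + 0.0506×8.05 + 0.017×1.07) = 1.303/1.862 = 0.6998 J/s.
lavender spikes: E/h = 11.3/11.7 = 0.9658 J/s.
0.9658 > 0.6998, so adding lavender spikes raises the average — include it.

Yes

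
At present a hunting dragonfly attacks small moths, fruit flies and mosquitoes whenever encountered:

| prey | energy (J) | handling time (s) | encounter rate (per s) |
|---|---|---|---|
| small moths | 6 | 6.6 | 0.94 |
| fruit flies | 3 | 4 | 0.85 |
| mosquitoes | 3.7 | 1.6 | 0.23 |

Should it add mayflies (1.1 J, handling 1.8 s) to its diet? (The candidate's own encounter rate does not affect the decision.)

No

On small moths, fruit flies and mosquitoes alone, R = ΣλE/(1+Σλh) = 9.041/10.97 = 0.824 J/s.
mayflies: E/h = 1.1/1.8 = 0.6111 J/s.
Since 0.6111 < R, time spent handling mayflies is better spent searching.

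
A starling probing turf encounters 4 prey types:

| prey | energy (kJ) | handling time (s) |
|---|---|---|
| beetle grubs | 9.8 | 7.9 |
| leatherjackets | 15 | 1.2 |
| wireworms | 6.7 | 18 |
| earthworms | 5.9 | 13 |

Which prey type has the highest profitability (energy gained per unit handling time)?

leatherjackets

In descending order of E/h:
leatherjackets: 15/1.2 = 12.5 kJ/s
beetle grubs: 9.8/7.9 = 1.24 kJ/s
earthworms: 5.9/13 = 0.454 kJ/s
wireworms: 6.7/18 = 0.372 kJ/s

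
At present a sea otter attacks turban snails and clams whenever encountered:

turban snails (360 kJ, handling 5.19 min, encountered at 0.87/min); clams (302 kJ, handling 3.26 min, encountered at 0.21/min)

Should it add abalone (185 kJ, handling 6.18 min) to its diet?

No

On turban snails and clams alone, R = ΣλE/(1+Σλh) = 376.6/6.2 = 60.75 kJ/min.
Profitability of abalone: 185/6.18 = 29.94 kJ/min.
Since 29.94 < R, time spent handling abalone is better spent searching.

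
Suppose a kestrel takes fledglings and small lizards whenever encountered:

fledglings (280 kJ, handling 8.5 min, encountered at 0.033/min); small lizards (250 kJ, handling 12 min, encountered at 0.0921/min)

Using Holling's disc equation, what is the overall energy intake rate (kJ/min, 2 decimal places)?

R = (0.033×280 + 0.0921×250) / (1 + 0.033×8.5 + 0.0921×12) = 32.27/2.386 = 13.52 kJ/min.

13.52 kJ/min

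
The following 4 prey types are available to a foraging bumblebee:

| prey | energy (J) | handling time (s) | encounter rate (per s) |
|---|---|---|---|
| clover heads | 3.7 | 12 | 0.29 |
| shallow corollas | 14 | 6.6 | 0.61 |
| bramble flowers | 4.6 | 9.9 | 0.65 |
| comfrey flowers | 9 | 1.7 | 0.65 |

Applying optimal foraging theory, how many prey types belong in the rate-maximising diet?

1

Profitabilities (E/h, J/s): comfrey flowers 5.29, shallow corollas 2.12, bramble flowers 0.465, clover heads 0.308. Add prey in this order while the next type's profitability exceeds the intake rate on those already taken.
Rate on top 1: 2.779. shallow corollas: 2.12 < 2.779 → exclude; stop.
Optimal diet: comfrey flowers — 1 of 4 types.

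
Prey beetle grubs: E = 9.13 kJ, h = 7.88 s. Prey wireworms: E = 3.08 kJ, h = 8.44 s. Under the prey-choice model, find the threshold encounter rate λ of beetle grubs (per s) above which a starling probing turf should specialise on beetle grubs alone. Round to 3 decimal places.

0.058 per s

Drop wireworms once their profitability E₂/h₂ falls below the rate achievable on beetle grubs alone: E₂/h₂ = λE₁/(1 + λh₁).
Solve for λ: λE₁h₂ = E₂(1 + λh₁) → λ(E₁h₂ − E₂h₁) = E₂ → λ = E₂/(E₁h₂ − E₂h₁).
λ = 3.08/(9.13×8.44 − 3.08×7.88) = 3.08/52.79 = 0.05835 per s.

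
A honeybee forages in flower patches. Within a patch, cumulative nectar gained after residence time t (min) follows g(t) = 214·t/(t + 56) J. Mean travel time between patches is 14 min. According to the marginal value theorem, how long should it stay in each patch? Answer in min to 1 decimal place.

28.0 min

Maximise g(t)/(T+t): set derivative to zero → g'(t)(T+t) = g(t).
g'(t) = 214·56/(t + 56)². Setting 214·56/(t+56)² = 214t/[(t+56)(14+t)] gives 56(14+t) = t(t+56), so t² = 56×14 = 784.
t* = √784 = 28 min.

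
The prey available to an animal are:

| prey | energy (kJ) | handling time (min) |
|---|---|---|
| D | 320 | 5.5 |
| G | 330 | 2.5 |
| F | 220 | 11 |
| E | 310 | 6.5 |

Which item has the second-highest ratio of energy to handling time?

Profitability E/h (kJ/min): D = 320/5.5 = 58.2, G = 330/2.5 = 132, F = 220/11 = 20, E = 310/6.5 = 47.7.
Ranked: G > D > E > F.

D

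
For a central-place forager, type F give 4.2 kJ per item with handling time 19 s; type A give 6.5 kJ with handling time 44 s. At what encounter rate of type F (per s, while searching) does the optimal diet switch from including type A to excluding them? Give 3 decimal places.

Drop type A once their profitability E₂/h₂ falls below the rate achievable on type F alone: E₂/h₂ = λE₁/(1 + λh₁).
Solve for λ: λE₁h₂ = E₂(1 + λh₁) → λ(E₁h₂ − E₂h₁) = E₂ → λ = E₂/(E₁h₂ − E₂h₁).
λ = 6.5/(4.2×44 − 6.5×19) = 6.5/61.3 = 0.106 per s.

0.106 per s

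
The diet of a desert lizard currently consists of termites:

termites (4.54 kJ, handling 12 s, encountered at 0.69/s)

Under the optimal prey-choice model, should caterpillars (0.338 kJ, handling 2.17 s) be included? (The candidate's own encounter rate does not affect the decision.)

No

Current rate: (0.69×4.54)/(1 + 0.69×12) = 0.3376 kJ/s.
caterpillars: E/h = 0.338/2.17 = 0.1558 kJ/s.
0.1558 < 0.3376, so adding caterpillars would lower the average — exclude it.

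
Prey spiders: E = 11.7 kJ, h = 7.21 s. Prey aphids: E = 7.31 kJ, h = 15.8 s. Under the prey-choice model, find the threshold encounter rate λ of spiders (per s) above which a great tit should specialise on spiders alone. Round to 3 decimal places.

0.055 per s

The zero-one rule: include aphids iff E₂/h₂ > λE₁/(1+λh₁). Equality gives the switch point.
λE₁h₂ = E₂ + λE₂h₁ ⇒ λ = E₂/(E₁h₂ − E₂h₁) = 7.31/(184.9 − 52.71) = 0.05531 per s.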